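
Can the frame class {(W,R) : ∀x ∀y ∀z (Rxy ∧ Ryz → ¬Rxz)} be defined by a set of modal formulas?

Modal frame validity is preserved under surjective bounded morphisms.
The 5-cycle (worlds a,b,c,d,e with a→b→c→d→e→a) is intransitive. Mapping every world to a single reflexive point • is a surjective bounded morphism; the reflexive point is not intransitive (R••∧R•• but R••).
So no modal formula (or set of formulas) defines exactly the intransitive frames.

Not modally definable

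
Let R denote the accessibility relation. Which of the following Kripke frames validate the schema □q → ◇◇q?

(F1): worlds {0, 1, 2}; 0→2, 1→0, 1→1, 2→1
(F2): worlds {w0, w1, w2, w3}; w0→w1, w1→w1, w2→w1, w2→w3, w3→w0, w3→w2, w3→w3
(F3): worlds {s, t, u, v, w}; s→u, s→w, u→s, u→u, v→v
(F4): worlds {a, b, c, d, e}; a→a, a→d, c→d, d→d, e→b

(F2)

This is the axiom for a generalized confluence (Geach) condition; its first-order frame correspondent is ∀x ∃w (xRw ∧ xR²w).
(F1): fails — at 0 but no w with 0Rw and 0R²w.
(F2): satisfies the condition.
(F3): fails — at t but no w* with tRw* and tR²w*.
(F4): fails — at b but no w with bRw and bR²w.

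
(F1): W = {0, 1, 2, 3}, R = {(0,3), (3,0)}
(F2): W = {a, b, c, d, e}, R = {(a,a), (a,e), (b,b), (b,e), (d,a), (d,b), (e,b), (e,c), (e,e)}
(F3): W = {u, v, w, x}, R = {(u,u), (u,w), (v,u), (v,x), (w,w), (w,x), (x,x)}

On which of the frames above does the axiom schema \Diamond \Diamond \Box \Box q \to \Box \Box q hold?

(F1)

Frame correspondent (Sahlqvist): \forall x \forall y \forall z ((x R^2 y \wedge x R^2 z) \to \exists w (y R^2 w \wedge z = w)) — i.e. a generalized confluence (Geach) condition.
(F1): ✓.
(F2): fails — aR²b, aR²a but no w with bR²w and a=w.
(F3): fails — uR²w, uR²u but no t with wR²t and u=t.
Valid on: (F1).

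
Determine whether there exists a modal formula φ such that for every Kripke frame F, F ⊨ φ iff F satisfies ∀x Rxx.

Yes — defined by □r → r

This is a Sahlqvist condition; the T axiom □r → r defines it.
Suppose □r→r is valid. At any x set V(r)={w : Rxw}. Then □r holds at x, so r holds at x, i.e. Rxx.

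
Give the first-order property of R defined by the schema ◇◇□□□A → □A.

This is a Sahlqvist (Geach-type) schema ◇^2□^3A → □^1◇^0A.
First-order correspondent: ∀x ∀y ∀z ((xR²y ∧ xRz) → ∃w (yR³w ∧ z = w)).

∀x ∀y ∀z ((xR²y ∧ xRz) → ∃w (yR³w ∧ z = w))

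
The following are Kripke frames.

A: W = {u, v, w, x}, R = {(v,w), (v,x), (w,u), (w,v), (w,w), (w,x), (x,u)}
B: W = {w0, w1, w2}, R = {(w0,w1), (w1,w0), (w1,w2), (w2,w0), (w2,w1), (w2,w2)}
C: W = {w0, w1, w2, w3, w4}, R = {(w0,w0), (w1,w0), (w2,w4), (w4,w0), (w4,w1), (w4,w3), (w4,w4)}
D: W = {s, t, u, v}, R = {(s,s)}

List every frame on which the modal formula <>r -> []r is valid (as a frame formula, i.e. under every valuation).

Frame correspondent (Sahlqvist): forall x forall y forall z (Rxy & Rxz -> y = z) — i.e. partial functionality.
A: fails — v sees both w and x.
B: fails — w1 sees both w0 and w2.
C: fails — w4 sees both w0 and w1.
D: ✓.

D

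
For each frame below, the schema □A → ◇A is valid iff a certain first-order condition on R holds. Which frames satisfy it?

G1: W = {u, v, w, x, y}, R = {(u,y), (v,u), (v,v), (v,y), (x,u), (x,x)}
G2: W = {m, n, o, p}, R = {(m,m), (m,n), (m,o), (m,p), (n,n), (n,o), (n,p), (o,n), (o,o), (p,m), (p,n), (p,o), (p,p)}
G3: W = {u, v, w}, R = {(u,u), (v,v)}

G2

The schema corresponds to seriality: ∀x ∃y Rxy.
G1: fails — world w has no successor.
G2: ✓.
G3: fails — world w has no successor.
Valid on: G2.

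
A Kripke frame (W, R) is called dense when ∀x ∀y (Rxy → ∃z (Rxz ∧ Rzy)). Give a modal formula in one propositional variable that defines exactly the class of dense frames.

The condition is density. The C4 schema □□p → □p defines it.
Suppose □□p→□p is valid. Take Rxy and set V(p)={w : xR²w}. Then □□p at x, so □p at x, so p at y, i.e. ∃z(Rxz∧Rzy).

□□p → □p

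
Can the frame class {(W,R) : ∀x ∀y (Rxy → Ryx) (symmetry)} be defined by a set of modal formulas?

Definable; q → □◇q defines it

This is a Sahlqvist condition; the B axiom q → □◇q defines it.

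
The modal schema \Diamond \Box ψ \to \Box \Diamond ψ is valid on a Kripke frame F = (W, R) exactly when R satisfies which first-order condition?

Suppose ◇□ψ→□◇ψ is valid. Take Rxy, Rxz and set V(ψ)={w : Ryw}. Then □ψ at y so ◇□ψ at x, so □◇ψ at x, so ◇ψ at z, giving w with Rzw and Ryw.

convergence: \forall x \forall y \forall z (Rxy \wedge Rxz \to \exists w (Ryw \wedge Rzw))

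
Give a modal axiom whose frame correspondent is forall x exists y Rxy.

□p → ◇p

This is seriality; the standard corresponding axiom is D: □p → ◇p.
Suppose □p→◇p is valid. At any x set V(p)=W. Then □p at x, so ◇p at x, so x has a successor.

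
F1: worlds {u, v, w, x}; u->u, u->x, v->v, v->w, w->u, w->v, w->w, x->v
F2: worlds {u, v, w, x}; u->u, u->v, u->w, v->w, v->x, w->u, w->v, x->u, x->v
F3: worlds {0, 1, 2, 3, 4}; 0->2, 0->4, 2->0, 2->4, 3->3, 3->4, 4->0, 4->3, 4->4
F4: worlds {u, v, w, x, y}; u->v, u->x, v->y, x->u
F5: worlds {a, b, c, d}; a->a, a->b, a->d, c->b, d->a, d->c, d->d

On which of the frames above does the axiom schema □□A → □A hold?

The schema corresponds to density: ∀x ∀y (Rxy → ∃z (Rxz ∧ Rzy)).
F1: holds.
F2: fails — Rvw but no z with Rvz and Rzw.
F3: fails — R02 but no z with R0z and Rz2.
F4: fails — Ruv but no z with Ruz and Rzv.
F5: fails — Rcb but no z with Rcz and Rzb.

F1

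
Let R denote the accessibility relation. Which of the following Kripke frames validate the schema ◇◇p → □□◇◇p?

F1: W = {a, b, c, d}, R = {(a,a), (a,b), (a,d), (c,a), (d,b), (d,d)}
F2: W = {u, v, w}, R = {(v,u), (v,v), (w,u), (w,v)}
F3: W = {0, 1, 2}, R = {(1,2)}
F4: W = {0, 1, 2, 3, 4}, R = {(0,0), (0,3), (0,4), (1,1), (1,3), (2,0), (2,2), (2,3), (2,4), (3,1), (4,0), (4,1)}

F3

Frame correspondent (Sahlqvist): ∀x ∀y ∀z ((xR²y ∧ xR²z) → ∃w (y = w ∧ zR²w)) — i.e. a generalized confluence (Geach) condition.
F1: fails — aR²a, aR²b but no w with a=w and bR²w.
F2: fails — vR²u, vR²u but no t with u=t and uR²t.
F3: condition met.
F4: fails — 0R²0, 0R²1 but no w with 0=w and 1R²w.
Valid on: F3.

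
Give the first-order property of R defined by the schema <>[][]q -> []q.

forall x forall y forall z ((xRy & xRz) -> exists w (y R^2 w & z = w))

This is a Sahlqvist (Geach-type) schema ◇^1□^2q → □^1◇^0q.
Minimal-valuation argument: fix x; take any y with xR^1y and any z with xR^1z. Set V(q) to the set of worlds R-reachable from y in exactly 2 steps. Then □^2q holds at y, so the antecedent holds at x; validity forces ◇^0q at z, giving a w with zR^0w and yR^2w.
First-order correspondent: forall x forall y forall z ((xRy & xRz) -> exists w (y R^2 w & z = w)).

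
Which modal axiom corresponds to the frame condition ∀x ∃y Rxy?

□s → ◇s

The condition is seriality. The D schema □s → ◇s defines it.
Suppose □s→◇s is valid. At any x set V(s)=W. Then □s at x, so ◇s at x, so x has a successor.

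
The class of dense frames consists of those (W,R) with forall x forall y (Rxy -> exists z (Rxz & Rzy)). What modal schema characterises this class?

□□r → □r

This is density; the standard corresponding axiom is C4: □□r → □r.
Suppose □□r→□r is valid. Take Rxy and set V(r)={w : xR²w}. Then □□r at x, so □r at x, so r at y, i.e. ∃z(Rxz∧Rzy).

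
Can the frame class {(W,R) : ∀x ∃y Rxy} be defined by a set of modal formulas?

Yes: it is seriality, defined by the D schema □p → ◇p.
Suppose □p→◇p is valid. At any x set V(p)=W. Then □p at x, so ◇p at x, so x has a successor.

Definable; □p → ◇p defines it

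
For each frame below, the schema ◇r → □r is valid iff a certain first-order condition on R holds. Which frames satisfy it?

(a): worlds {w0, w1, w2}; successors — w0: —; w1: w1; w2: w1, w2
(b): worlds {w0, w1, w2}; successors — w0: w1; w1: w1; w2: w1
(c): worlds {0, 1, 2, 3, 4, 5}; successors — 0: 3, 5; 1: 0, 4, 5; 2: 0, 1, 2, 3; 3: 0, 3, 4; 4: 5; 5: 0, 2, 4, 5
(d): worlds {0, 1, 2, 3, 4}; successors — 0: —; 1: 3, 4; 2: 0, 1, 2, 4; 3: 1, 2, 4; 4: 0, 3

(b)

The schema corresponds to partial functionality: ∀x ∀y ∀z (Rxy ∧ Rxz → y = z).
(a): fails — w2 sees both w1 and w2.
(b): ✓.
(c): fails — 0 sees both 3 and 5.
(d): fails — 1 sees both 3 and 4.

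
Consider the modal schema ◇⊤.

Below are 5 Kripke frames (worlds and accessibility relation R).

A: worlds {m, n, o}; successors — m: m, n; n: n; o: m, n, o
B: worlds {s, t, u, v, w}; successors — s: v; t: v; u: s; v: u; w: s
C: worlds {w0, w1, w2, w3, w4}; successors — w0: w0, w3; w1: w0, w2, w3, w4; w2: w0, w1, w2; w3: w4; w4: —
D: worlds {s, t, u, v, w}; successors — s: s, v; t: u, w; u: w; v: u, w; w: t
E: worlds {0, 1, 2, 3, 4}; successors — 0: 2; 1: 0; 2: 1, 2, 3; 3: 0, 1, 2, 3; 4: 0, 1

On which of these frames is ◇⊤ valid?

Frame correspondent (Sahlqvist): ∀x ∃y Rxy — i.e. seriality.
A: holds.
B: holds.
C: fails — world w4 has no successor.
D: holds.
E: holds.

A, B, D, E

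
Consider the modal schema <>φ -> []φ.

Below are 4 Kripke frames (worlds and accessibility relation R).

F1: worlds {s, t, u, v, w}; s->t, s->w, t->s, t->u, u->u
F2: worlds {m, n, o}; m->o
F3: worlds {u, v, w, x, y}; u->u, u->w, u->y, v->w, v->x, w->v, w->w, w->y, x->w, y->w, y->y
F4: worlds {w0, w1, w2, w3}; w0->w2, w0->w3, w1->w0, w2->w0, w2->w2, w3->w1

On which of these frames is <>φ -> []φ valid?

This is the axiom for partial functionality; its first-order frame correspondent is forall x forall y forall z (Rxy & Rxz -> y = z).
F1: fails — s sees both t and w.
F2: ✓.
F3: fails — u sees both u and w.
F4: fails — w0 sees both w2 and w3.

F2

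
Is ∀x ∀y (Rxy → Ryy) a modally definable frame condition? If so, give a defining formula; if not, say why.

Yes — defined by □(□q → q)

This is a Sahlqvist condition; the T□ axiom □(□q → q) defines it.
Suppose □(□q→q) is valid. Take Rxy and set V(q)={w : Ryw}. Then at y, □q holds; since □(□q→q) at x, □q→q at y, so q at y, i.e. Ryy.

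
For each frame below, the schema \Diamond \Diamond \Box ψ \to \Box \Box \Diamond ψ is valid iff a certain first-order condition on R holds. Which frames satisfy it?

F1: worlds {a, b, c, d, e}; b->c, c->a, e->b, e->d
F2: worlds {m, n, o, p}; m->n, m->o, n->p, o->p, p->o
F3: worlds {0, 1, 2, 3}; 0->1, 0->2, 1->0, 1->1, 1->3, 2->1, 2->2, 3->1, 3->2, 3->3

The schema corresponds to a generalized confluence (Geach) condition: \forall x \forall y \forall z ((x R^2 y \wedge x R^2 z) \to \exists w (yRw \wedge zRw)).
F1: fails — bR²a, bR²a but no w with aRw and aRw.
F2: holds.
F3: holds.
Valid on: F2, F3.

F2, F3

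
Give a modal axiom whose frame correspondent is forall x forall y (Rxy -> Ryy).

□(□r → r)

The condition is shift-reflexivity. The T□ schema □(□r → r) defines it.
Suppose □(□r→r) is valid. Take Rxy and set V(r)={w : Ryw}. Then at y, □r holds; since □(□r→r) at x, □r→r at y, so r at y, i.e. Ryy.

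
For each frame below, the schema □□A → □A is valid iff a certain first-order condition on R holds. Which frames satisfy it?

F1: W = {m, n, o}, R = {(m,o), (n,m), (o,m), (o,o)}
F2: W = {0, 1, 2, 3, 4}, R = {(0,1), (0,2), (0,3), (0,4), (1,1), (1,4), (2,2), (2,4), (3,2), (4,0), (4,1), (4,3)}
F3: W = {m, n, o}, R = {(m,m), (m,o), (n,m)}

Frame correspondent (Sahlqvist): ∀x ∀y (Rxy → ∃z (Rxz ∧ Rzy)) — i.e. density.
F1: fails — Rnm but no z with Rnz and Rzm.
F2: fails — R40 but no z with R4z and Rz0.
F3: ✓.

F3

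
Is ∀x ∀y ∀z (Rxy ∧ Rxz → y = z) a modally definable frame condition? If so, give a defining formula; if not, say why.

Yes: it is partial functionality, defined by the CD schema ◇q → □q.
Suppose ◇q→□q is valid. Take Rxy, Rxz and set V(q)={y}. Then ◇q at x, so □q at x, so q at z, i.e. z=y.

Definable; ◇q → □q defines it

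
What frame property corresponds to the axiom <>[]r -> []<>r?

convergence

This schema is the .2 axiom.
It corresponds to convergence: forall x forall y forall z (Rxy & Rxz -> exists w (Ryw & Rzw)).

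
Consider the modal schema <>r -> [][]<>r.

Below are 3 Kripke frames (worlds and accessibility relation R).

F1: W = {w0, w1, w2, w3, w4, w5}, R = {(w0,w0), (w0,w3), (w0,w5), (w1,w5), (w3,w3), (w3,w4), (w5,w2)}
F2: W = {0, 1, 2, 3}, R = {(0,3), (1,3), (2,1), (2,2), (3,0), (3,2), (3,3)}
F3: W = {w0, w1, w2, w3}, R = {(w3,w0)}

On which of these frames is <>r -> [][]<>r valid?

F3

This is the axiom for a generalized confluence (Geach) condition; its first-order frame correspondent is forall x forall y forall z ((xRy & x R^2 z) -> exists w (y = w & zRw)).
F1: fails — w0Rw0, w0R²w2 but no w with w0=w and w2Rw.
F2: fails — 0R3, 0R²2 but no w with 3=w and 2Rw.
F3: satisfies the condition.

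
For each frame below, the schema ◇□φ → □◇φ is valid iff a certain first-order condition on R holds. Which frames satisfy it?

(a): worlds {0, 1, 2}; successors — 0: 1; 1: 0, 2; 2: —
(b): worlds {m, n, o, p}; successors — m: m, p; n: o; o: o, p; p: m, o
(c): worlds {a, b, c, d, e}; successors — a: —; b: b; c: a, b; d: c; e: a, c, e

(b)

Frame correspondent (Sahlqvist): ∀x ∀y ∀z (Rxy ∧ Rxz → ∃w (Ryw ∧ Rzw)) — i.e. convergence.
(a): fails — R12 and R12 but 2 and 2 have no common successor.
(b): ✓.
(c): fails — Rcb and Rca but b and a have no common successor.
Valid on: (b).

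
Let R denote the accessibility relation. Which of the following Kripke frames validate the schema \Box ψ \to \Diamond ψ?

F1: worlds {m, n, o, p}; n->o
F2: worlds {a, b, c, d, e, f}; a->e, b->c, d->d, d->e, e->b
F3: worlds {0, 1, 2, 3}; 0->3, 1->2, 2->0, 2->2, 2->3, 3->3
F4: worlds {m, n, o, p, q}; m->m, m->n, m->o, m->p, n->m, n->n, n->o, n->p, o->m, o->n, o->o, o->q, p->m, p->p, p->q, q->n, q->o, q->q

Frame correspondent (Sahlqvist): \forall x \exists y Rxy — i.e. seriality.
F1: fails — world m has no successor.
F2: fails — world c has no successor.
F3: satisfies the condition.
F4: satisfies the condition.
Valid on: F3, F4.

F3, F4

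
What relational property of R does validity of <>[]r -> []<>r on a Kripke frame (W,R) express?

convergence

Suppose ◇□r→□◇r is valid. Take Rxy, Rxz and set V(r)={w : Ryw}. Then □r at y so ◇□r at x, so □◇r at x, so ◇r at z, giving w with Rzw and Ryw.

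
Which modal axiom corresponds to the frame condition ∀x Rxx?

This is reflexivity; the standard corresponding axiom is T: □ψ → ψ.
Suppose □ψ→ψ is valid. At any x set V(ψ)={w : Rxw}. Then □ψ holds at x, so ψ holds at x, i.e. Rxx.

□ψ → ψ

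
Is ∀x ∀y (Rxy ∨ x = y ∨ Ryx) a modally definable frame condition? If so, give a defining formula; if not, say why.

Not definable by any modal formula

Modal frame validity is preserved under disjoint unions.
Take 2 disjoint single-world reflexive frames: each is trivially connected, but their disjoint union has 2 worlds with no edge between distinct components, so it is not connected.
So the class is not modally definable.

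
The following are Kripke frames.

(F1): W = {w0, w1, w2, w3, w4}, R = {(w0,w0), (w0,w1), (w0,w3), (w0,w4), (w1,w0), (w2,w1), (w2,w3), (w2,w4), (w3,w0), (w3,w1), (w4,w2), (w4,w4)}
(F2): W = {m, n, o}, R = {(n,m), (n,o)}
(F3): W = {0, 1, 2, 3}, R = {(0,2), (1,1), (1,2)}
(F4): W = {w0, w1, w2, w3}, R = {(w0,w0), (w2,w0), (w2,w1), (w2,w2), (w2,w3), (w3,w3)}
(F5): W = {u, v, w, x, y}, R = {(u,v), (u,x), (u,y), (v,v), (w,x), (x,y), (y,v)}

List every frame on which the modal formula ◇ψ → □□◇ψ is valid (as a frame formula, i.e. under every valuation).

(F2)

This is the axiom for a generalized confluence (Geach) condition; its first-order frame correspondent is ∀x ∀y ∀z ((xRy ∧ xR²z) → ∃w (y = w ∧ zRw)).
(F1): fails — w0Rw0, w0R²w2 but no w with w0=w and w2Rw.
(F2): holds.
(F3): fails — 1R1, 1R²2 but no w with 1=w and 2Rw.
(F4): fails — w2Rw0, w2R²w1 but no w with w0=w and w1Rw.
(F5): fails — uRx, uR²v but no t with x=t and vRt.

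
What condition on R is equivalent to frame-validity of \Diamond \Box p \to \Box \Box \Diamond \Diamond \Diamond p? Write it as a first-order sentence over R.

This is a Sahlqvist (Geach-type) schema ◇^1□^1p → □^2◇^3p.
First-order correspondent: \forall x \forall y \forall z ((xRy \wedge x R^2 z) \to \exists w (yRw \wedge z R^3 w)).

\forall x \forall y \forall z ((xRy \wedge x R^2 z) \to \exists w (yRw \wedge z R^3 w))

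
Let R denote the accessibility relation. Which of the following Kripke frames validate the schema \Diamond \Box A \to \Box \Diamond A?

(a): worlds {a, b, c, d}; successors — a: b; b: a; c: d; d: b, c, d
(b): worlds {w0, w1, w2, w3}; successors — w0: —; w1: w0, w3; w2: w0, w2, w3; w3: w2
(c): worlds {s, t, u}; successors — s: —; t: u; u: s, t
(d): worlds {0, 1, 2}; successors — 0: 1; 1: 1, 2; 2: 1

The schema corresponds to convergence: \forall x \forall y \forall z (Rxy \wedge Rxz \to \exists w (Ryw \wedge Rzw)).
(a): fails — Rdc and Rdb but c and b have no common successor.
(b): fails — Rw1w0 and Rw1w0 but w0 and w0 have no common successor.
(c): fails — Rus and Rus but s and s have no common successor.
(d): condition met.

(d)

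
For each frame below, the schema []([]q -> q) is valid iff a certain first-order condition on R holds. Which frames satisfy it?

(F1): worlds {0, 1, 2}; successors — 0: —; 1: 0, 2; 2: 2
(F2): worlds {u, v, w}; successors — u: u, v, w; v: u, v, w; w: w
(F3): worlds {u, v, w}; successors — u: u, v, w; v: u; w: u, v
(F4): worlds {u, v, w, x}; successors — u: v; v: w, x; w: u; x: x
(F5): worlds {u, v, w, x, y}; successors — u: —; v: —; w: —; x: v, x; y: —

Frame correspondent (Sahlqvist): forall x forall y (Rxy -> Ryy) — i.e. shift-reflexivity.
(F1): fails — R10 but not R00.
(F2): satisfies the condition.
(F3): fails — Ruv but not Rvv.
(F4): fails — Ruv but not Rvv.
(F5): fails — Rxv but not Rvv.
Valid on: (F2).

(F2)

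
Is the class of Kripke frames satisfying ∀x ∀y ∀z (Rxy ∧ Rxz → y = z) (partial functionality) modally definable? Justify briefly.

This is a Sahlqvist condition; the CD axiom ◇p → □p defines it.

Yes — defined by ◇p → □p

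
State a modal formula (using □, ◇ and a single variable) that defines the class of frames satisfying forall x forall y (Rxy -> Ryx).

ψ → □◇ψ

This is symmetry; the standard corresponding axiom is B: ψ → □◇ψ.
Suppose ψ→□◇ψ is valid. Take Rxy and set V(ψ)={x}. Then ψ at x, so □◇ψ at x, so ◇ψ at y, so some z with Ryz has ψ; z=x, i.e. Ryx.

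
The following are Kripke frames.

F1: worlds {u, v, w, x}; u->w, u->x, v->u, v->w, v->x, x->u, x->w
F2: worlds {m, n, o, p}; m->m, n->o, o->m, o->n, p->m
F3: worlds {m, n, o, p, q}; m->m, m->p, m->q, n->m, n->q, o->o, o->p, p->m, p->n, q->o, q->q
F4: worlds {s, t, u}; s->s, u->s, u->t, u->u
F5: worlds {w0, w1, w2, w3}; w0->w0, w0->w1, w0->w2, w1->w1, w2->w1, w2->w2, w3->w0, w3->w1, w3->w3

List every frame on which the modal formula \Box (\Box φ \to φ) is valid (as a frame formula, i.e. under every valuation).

This is the axiom for shift-reflexivity; its first-order frame correspondent is \forall x \forall y (Rxy \to Ryy).
F1: fails — Rxw but not Rww.
F2: fails — Ron but not Rnn.
F3: fails — Rop but not Rpp.
F4: fails — Rut but not Rtt.
F5: satisfies the condition.

F5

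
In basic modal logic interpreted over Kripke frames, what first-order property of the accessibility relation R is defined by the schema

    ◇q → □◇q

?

This schema is the 5 axiom.
Its frame correspondent is the Euclidean property — ∀x ∀y ∀z (Rxy ∧ Rxz → Ryz).

the Euclidean property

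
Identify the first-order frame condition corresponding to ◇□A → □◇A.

convergence: ∀x ∀y ∀z (Rxy ∧ Rxz → ∃w (Ryw ∧ Rzw))

Suppose ◇□A→□◇A is valid. Take Rxy, Rxz and set V(A)={w : Ryw}. Then □A at y so ◇□A at x, so □◇A at x, so ◇A at z, giving w with Rzw and Ryw.
The converse is a direct semantic check.
So the correspondent is convergence.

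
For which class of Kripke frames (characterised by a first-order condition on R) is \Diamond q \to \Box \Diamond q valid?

This schema is the 5 axiom.
Its frame correspondent is the Euclidean property — \forall x \forall y \forall z (Rxy \wedge Rxz \to Ryz).

the Euclidean property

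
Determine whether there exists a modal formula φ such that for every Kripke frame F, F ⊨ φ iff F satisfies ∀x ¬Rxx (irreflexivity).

If a class were modally definable it would be closed under surjective bounded morphisms (Goldblatt–Thomason).
The 2-cycle (worlds s,t with s→t→s) is irreflexive, and the map sending every world to a single reflexive point • is a surjective bounded morphism (forth: every edge maps to (•,•); back: every world has a successor). So any modal formula valid on the 2-cycle is also valid on the reflexive point, which is not irreflexive.
So the class is not modally definable.

No — not modally definable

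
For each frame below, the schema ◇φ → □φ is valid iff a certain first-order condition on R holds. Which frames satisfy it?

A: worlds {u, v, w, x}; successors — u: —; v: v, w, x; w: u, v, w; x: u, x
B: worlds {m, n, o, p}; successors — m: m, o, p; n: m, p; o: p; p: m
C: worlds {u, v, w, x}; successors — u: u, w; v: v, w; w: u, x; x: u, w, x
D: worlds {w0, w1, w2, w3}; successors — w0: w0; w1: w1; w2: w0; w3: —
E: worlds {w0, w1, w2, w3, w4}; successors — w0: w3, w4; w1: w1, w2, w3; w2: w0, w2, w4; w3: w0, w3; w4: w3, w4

D

The schema corresponds to partial functionality: ∀x ∀y ∀z (Rxy ∧ Rxz → y = z).
A: fails — v sees both v and w.
B: fails — m sees both m and o.
C: fails — u sees both u and w.
D: satisfies the condition.
E: fails — w0 sees both w3 and w4.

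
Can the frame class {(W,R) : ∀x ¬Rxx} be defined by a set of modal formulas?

Modal frame validity is preserved under surjective bounded morphisms.
The 2-cycle (worlds s,t with s→t→s) is irreflexive, and the map sending every world to a single reflexive point • is a surjective bounded morphism (forth: every edge maps to (•,•); back: every world has a successor). So any modal formula valid on the 2-cycle is also valid on the reflexive point, which is not irreflexive.
Hence irreflexivity is not modally definable.

No — not modally definable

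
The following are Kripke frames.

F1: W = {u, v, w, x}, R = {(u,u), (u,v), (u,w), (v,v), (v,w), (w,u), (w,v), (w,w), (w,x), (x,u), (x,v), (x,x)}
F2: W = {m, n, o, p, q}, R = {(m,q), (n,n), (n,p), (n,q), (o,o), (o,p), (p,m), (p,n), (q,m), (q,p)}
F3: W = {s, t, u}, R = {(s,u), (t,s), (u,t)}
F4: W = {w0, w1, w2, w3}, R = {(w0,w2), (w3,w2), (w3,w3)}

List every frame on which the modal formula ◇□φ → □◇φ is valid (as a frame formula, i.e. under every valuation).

This is the axiom for convergence; its first-order frame correspondent is ∀x ∀y ∀z (Rxy ∧ Rxz → ∃w (Ryw ∧ Rzw)).
F1: ✓.
F2: fails — Rop and Roo but p and o have no common successor.
F3: ✓.
F4: fails — Rw0w2 and Rw0w2 but w2 and w2 have no common successor.

F1, F3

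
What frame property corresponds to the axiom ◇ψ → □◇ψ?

Suppose ◇ψ→□◇ψ is valid. Take Rxy, Rxz and set V(ψ)={y}. Then ◇ψ at x, so □◇ψ at x, so ◇ψ at z, so some w with Rzw has ψ; w=y, i.e. Rzy. By symmetry of the argument, Ryz.
The converse is a direct semantic check.
So the correspondent is the Euclidean property.

the Euclidean property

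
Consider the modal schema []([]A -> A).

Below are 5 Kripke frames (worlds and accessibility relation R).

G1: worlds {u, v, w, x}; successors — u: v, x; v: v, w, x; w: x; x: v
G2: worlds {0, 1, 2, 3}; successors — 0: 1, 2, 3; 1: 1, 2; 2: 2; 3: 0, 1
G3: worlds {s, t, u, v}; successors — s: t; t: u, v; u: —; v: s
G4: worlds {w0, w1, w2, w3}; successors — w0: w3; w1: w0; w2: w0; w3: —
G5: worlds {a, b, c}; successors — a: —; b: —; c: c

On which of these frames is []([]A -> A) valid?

This is the axiom for shift-reflexivity; its first-order frame correspondent is forall x forall y (Rxy -> Ryy).
G1: fails — Rwx but not Rxx.
G2: fails — R03 but not R33.
G3: fails — Rtu but not Ruu.
G4: fails — Rw1w0 but not Rw0w0.
G5: holds.
Valid on: G5.

G5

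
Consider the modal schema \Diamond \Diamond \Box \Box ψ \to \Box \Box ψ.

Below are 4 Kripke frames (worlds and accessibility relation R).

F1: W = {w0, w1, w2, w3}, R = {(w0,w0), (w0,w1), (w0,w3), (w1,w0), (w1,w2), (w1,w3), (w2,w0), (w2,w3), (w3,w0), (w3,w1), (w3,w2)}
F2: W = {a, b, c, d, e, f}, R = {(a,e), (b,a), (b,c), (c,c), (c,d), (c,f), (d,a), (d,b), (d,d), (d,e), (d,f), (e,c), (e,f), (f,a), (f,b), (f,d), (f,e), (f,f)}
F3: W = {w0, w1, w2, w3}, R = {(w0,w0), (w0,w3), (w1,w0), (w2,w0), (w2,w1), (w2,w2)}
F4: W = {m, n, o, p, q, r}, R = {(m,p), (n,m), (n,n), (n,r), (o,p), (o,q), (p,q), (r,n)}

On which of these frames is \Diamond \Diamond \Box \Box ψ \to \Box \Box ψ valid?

Frame correspondent (Sahlqvist): \forall x \forall y \forall z ((x R^2 y \wedge x R^2 z) \to \exists w (y R^2 w \wedge z = w)) — i.e. a generalized confluence (Geach) condition.
F1: satisfies the condition.
F2: fails — cR²a, cR²a but no w with aR²w and a=w.
F3: fails — w0R²w3, w0R²w0 but no w with w3R²w and w0=w.
F4: fails — mR²q, mR²q but no w with qR²w and q=w.

F1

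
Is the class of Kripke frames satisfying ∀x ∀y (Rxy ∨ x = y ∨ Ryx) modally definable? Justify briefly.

No

If a class were modally definable it would be closed under disjoint unions (Goldblatt–Thomason).
Take 3 disjoint single-world reflexive frames: each is trivially connected, but their disjoint union has 3 worlds with no edge between distinct components, so it is not connected.
So no modal formula (or set of formulas) defines exactly the connected frames.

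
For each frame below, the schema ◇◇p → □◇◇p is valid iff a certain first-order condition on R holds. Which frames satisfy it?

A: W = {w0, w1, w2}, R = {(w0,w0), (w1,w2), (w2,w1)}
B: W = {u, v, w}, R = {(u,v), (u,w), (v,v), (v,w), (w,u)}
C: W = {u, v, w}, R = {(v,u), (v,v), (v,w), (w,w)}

This is the axiom for a generalized confluence (Geach) condition; its first-order frame correspondent is ∀x ∀y ∀z ((xR²y ∧ xRz) → ∃w (y = w ∧ zR²w)).
A: fails — w1R²w1, w1Rw2 but no w with w1=w and w2R²w.
B: fails — uR²u, uRw but no t with u=t and wR²t.
C: fails — vR²u, vRu but no t with u=t and uR²t.
Valid on no frame.

none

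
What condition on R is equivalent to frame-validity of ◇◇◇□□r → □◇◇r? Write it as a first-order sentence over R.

This is a Sahlqvist (Geach-type) schema ◇^3□^2r → □^1◇^2r.
Minimal-valuation argument: fix x; take any y with xR^3y and any z with xR^1z. Set V(r) to the set of worlds R-reachable from y in exactly 2 steps. Then □^2r holds at y, so the antecedent holds at x; validity forces ◇^2r at z, giving a w with zR^2w and yR^2w.
First-order correspondent: ∀x ∀y ∀z ((xR³y ∧ xRz) → ∃w (yR²w ∧ zR²w)).

∀x ∀y ∀z ((xR³y ∧ xRz) → ∃w (yR²w ∧ zR²w))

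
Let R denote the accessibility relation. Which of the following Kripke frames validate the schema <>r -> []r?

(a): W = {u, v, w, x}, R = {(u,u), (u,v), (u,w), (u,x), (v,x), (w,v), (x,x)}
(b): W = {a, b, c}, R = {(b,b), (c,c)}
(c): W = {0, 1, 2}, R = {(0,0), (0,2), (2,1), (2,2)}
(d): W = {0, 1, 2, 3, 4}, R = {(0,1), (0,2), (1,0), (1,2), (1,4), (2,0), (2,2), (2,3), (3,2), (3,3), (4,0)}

(b)

The schema corresponds to partial functionality: forall x forall y forall z (Rxy & Rxz -> y = z).
(a): fails — u sees both u and v.
(b): ✓.
(c): fails — 0 sees both 0 and 2.
(d): fails — 0 sees both 1 and 2.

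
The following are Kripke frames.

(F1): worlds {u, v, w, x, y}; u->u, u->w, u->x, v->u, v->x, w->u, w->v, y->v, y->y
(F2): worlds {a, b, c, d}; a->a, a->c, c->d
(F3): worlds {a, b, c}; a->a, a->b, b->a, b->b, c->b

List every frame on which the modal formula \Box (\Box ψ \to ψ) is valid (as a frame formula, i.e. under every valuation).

The schema corresponds to shift-reflexivity: \forall x \forall y (Rxy \to Ryy).
(F1): fails — Ruw but not Rww.
(F2): fails — Rac but not Rcc.
(F3): condition met.
Valid on: (F3).

(F3)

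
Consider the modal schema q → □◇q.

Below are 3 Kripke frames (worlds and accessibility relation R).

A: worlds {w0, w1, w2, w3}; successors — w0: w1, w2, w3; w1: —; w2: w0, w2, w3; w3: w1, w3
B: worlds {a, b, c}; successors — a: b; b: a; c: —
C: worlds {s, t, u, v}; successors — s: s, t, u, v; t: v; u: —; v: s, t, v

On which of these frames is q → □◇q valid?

The schema corresponds to symmetry: ∀x ∀y (Rxy → Ryx).
A: fails — Rw3w1 but not Rw1w3.
B: condition met.
C: fails — Rsu but not Rus.
Valid on: B.

B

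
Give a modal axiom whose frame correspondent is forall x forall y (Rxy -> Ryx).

ψ → □◇ψ

This is symmetry; the standard corresponding axiom is B: ψ → □◇ψ.
Suppose ψ→□◇ψ is valid. Take Rxy and set V(ψ)={x}. Then ψ at x, so □◇ψ at x, so ◇ψ at y, so some z with Ryz has ψ; z=x, i.e. Ryx.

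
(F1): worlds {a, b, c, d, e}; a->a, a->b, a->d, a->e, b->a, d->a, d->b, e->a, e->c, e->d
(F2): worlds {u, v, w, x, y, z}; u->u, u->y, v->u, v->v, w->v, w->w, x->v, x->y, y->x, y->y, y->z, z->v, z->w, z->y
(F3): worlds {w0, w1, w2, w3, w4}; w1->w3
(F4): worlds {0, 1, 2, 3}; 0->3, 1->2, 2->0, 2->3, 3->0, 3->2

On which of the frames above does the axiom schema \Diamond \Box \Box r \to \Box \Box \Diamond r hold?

(F3)

Frame correspondent (Sahlqvist): \forall x \forall y \forall z ((xRy \wedge x R^2 z) \to \exists w (y R^2 w \wedge zRw)) — i.e. a generalized confluence (Geach) condition.
(F1): fails — aRa, aR²c but no w with aR²w and cRw.
(F2): fails — zRw, zR²y but no t with wR²t and yRt.
(F3): holds.
(F4): fails — 2R0, 2R²0 but no w with 0R²w and 0Rw.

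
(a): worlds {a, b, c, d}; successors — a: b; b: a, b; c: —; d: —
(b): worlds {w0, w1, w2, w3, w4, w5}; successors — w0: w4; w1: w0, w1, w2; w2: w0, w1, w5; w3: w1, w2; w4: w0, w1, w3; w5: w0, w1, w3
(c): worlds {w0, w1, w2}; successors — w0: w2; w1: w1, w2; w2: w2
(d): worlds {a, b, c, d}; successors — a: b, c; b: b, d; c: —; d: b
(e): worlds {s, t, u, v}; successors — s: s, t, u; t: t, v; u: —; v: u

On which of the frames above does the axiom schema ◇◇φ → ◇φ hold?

Frame correspondent (Sahlqvist): ∀x ∀y (xR²y → ∃w (y = w ∧ xRw)) — i.e. a generalized confluence (Geach) condition.
(a): fails — aR²a but no w with a=w and aRw.
(b): fails — w0R²w0 but no w with w0=w and w0Rw.
(c): holds.
(d): fails — aR²d but no w with d=w and aRw.
(e): fails — sR²v but no w with v=w and sRw.

(c)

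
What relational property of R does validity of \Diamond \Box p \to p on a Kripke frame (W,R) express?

This is frame-equivalent to p → □◇p (substitute ¬p for p and contrapose).
Suppose p→□◇p is valid. Take Rxy and set V(p)={x}. Then p at x, so □◇p at x, so ◇p at y, so some z with Ryz has p; z=x, i.e. Ryx.

Symmetry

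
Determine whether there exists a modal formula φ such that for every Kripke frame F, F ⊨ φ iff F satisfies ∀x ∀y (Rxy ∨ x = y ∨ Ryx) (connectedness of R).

If a class were modally definable it would be closed under disjoint unions (Goldblatt–Thomason).
Take 3 disjoint single-world reflexive frames: each is trivially connected, but their disjoint union has 3 worlds with no edge between distinct components, so it is not connected.
Hence connectedness of R is not modally definable.

No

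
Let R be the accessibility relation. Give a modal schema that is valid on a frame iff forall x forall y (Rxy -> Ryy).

□(□q → q)

This is shift-reflexivity; the standard corresponding axiom is T□: □(□q → q).
Suppose □(□q→q) is valid. Take Rxy and set V(q)={w : Ryw}. Then at y, □q holds; since □(□q→q) at x, □q→q at y, so q at y, i.e. Ryy.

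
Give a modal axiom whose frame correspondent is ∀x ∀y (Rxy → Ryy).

A defining formula is □(□r → r) (the T□ axiom).
Suppose □(□r→r) is valid. Take Rxy and set V(r)={w : Ryw}. Then at y, □r holds; since □(□r→r) at x, □r→r at y, so r at y, i.e. Ryy.

□(□r → r)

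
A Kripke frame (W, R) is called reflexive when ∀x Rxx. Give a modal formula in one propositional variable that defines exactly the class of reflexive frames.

□q → q

A defining formula is □q → q (the T axiom).
Suppose □q→q is valid. At any x set V(q)={w : Rxw}. Then □q holds at x, so q holds at x, i.e. Rxx.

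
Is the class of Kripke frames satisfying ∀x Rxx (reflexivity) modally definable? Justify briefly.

Yes, by □p → p

This is a Sahlqvist condition; the T axiom □p → p defines it.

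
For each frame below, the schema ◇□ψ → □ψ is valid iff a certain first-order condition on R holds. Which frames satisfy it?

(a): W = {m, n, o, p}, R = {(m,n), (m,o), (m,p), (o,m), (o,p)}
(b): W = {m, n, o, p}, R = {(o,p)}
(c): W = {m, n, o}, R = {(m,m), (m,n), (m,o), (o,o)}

none

Frame correspondent (Sahlqvist): ∀x ∀y ∀z (Rxy ∧ Rxz → Ryz) — i.e. the Euclidean property.
(a): fails — Rmo and Rmo but not Roo.
(b): fails — Rop and Rop but not Rpp.
(c): fails — Rmn and Rmn but not Rnn.
Valid on no frame.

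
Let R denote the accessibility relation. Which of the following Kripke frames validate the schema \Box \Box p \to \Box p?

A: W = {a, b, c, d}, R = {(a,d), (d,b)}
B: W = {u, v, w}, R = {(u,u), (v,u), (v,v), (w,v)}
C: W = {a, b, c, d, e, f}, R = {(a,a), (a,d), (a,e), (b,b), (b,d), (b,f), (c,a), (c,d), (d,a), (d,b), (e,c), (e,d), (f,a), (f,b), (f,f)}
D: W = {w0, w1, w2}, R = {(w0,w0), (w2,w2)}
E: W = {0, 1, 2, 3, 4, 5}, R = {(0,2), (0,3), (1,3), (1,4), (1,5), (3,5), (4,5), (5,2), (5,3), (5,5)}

The schema corresponds to density: \forall x \forall y (Rxy \to \exists z (Rxz \wedge Rzy)).
A: fails — Rdb but no z with Rdz and Rzb.
B: satisfies the condition.
C: fails — Rec but no z with Rez and Rzc.
D: satisfies the condition.
E: fails — R02 but no z with R0z and Rz2.

B, D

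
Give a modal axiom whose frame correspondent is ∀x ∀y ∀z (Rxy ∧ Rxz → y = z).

◇q → □q

The condition is partial functionality. The CD schema ◇q → □q defines it.
Suppose ◇q→□q is valid. Take Rxy, Rxz and set V(q)={y}. Then ◇q at x, so □q at x, so q at z, i.e. z=y.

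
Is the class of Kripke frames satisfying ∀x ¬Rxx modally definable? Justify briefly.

Any modally definable frame class is closed under surjective bounded morphisms.
The 3-cycle (worlds a,b,c with a→b→c→a) is irreflexive, and the map sending every world to a single reflexive point • is a surjective bounded morphism (forth: every edge maps to (•,•); back: every world has a successor). So any modal formula valid on the 3-cycle is also valid on the reflexive point, which is not irreflexive.
Hence irreflexivity is not modally definable.

No — not modally definable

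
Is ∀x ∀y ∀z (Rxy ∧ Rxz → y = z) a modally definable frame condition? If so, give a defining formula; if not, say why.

The condition is partial functionality. A defining modal formula is ◇p → □p.
Suppose ◇p→□p is valid. Take Rxy, Rxz and set V(p)={y}. Then ◇p at x, so □p at x, so p at z, i.e. z=y.

Yes, by ◇p → □p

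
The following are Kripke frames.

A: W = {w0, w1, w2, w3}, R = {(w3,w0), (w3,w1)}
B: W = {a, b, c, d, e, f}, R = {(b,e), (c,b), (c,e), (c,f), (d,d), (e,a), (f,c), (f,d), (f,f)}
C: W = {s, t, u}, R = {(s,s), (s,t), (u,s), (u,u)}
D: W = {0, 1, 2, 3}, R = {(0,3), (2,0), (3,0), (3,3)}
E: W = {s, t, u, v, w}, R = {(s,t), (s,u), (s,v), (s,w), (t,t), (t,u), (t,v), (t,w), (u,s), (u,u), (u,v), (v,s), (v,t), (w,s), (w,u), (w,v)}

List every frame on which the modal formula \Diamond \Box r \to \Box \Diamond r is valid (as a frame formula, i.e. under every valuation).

The schema corresponds to convergence: \forall x \forall y \forall z (Rxy \wedge Rxz \to \exists w (Ryw \wedge Rzw)).
A: fails — Rw3w1 and Rw3w1 but w1 and w1 have no common successor.
B: fails — Rcf and Rcb but f and b have no common successor.
C: fails — Rss and Rst but s and t have no common successor.
D: condition met.
E: condition met.
Valid on: D, E.

D, E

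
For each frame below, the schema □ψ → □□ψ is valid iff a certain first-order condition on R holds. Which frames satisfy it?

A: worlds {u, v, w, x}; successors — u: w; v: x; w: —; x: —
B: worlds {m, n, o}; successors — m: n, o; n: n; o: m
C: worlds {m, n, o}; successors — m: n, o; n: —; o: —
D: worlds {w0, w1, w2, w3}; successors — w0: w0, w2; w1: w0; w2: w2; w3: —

The schema corresponds to transitivity: ∀x ∀y ∀z (Rxy ∧ Ryz → Rxz).
A: ✓.
B: fails — Rom and Rmo but not Roo.
C: ✓.
D: fails — Rw1w0 and Rw0w2 but not Rw1w2.

A, C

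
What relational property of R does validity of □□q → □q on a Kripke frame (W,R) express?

This schema is the C4 axiom.
It corresponds to density: ∀x ∀y (Rxy → ∃z (Rxz ∧ Rzy)).

density: ∀x ∀y (Rxy → ∃z (Rxz ∧ Rzy))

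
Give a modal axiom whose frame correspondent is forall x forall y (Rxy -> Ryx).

A defining formula is ψ → □◇ψ (the B axiom).
Suppose ψ→□◇ψ is valid. Take Rxy and set V(ψ)={x}. Then ψ at x, so □◇ψ at x, so ◇ψ at y, so some z with Ryz has ψ; z=x, i.e. Ryx.

ψ → □◇ψ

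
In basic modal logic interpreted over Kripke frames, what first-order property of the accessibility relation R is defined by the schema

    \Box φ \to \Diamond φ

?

Suppose □φ→◇φ is valid. At any x set V(φ)=W. Then □φ at x, so ◇φ at x, so x has a successor.
Conversely, any frame satisfying \forall x \exists y Rxy validates the schema.
So the correspondent is seriality.

seriality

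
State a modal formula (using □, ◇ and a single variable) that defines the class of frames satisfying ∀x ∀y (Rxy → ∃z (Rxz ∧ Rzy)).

□□r → □r

The condition is density. The C4 schema □□r → □r defines it.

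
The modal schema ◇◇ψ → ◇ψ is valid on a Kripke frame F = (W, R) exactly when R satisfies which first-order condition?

Replacing ψ by ¬ψ and contraposing gives the equivalent schema □ψ → □□ψ.
Suppose □ψ→□□ψ is valid. Take Rxy, Ryz and set V(ψ)={w : Rxw}. Then □ψ at x, so □□ψ at x, so □ψ at y, so ψ at z, i.e. Rxz.

transitivity: ∀x ∀y ∀z (Rxy ∧ Ryz → Rxz)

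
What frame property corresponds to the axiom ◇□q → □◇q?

convergence: ∀x ∀y ∀z (Rxy ∧ Rxz → ∃w (Ryw ∧ Rzw))

Suppose ◇□q→□◇q is valid. Take Rxy, Rxz and set V(q)={w : Ryw}. Then □q at y so ◇□q at x, so □◇q at x, so ◇q at z, giving w with Rzw and Ryw.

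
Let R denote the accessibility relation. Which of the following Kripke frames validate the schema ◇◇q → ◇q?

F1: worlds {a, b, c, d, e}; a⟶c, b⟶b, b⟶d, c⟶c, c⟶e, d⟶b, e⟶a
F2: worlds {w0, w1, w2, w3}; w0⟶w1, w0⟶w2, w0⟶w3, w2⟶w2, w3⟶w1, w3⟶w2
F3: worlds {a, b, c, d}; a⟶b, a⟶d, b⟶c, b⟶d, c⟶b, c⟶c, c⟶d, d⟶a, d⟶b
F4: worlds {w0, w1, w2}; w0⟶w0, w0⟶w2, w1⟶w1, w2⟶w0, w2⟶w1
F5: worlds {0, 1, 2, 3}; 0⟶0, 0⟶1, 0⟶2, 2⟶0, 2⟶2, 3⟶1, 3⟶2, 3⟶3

The schema corresponds to transitivity: ∀x ∀y ∀z (Rxy ∧ Ryz → Rxz).
F1: fails — Rea and Rac but not Rec.
F2: holds.
F3: fails — Rbc and Rcb but not Rbb.
F4: fails — Rw0w2 and Rw2w1 but not Rw0w1.
F5: fails — R32 and R20 but not R30.

F2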